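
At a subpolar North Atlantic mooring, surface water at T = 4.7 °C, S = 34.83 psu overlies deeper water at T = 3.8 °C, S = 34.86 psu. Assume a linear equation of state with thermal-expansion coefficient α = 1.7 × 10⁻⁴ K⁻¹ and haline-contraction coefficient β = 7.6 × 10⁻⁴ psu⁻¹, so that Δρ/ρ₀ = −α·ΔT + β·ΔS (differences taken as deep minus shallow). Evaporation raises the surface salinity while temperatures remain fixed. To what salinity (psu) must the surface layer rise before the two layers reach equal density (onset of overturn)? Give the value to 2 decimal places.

Neutral buoyancy requires −α(T_deep − T_surf) + β(S_deep − S_surf′) = 0.
S_surf′ = S_deep − (α/β)·ΔT = 34.86 − (1.7 × 10⁻⁴/7.6 × 10⁻⁴)·(-0.9) = 35.0613 psu.
Increase required: 35.0613 − 34.83 = 0.2313 psu.

35.06 psu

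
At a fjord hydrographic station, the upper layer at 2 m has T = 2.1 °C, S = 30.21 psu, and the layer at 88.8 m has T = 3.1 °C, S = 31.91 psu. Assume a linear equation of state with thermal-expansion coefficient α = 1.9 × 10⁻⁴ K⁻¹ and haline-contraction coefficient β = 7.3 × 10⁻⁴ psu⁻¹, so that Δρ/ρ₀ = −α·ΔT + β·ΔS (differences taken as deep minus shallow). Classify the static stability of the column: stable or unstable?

stable

ΔT = 3.1 − 2.1 = +1.0 K and ΔS = 31.91 − 30.21 = +1.70 psu (deep − shallow).
−αΔT = -1.90 × 10⁻⁴; βΔS = 1.241 × 10⁻³; sum Δρ/ρ₀ = 1.051 × 10⁻³.
Δρ/ρ₀ > 0, so Δρ > 0: deeper water is denser → statically stable.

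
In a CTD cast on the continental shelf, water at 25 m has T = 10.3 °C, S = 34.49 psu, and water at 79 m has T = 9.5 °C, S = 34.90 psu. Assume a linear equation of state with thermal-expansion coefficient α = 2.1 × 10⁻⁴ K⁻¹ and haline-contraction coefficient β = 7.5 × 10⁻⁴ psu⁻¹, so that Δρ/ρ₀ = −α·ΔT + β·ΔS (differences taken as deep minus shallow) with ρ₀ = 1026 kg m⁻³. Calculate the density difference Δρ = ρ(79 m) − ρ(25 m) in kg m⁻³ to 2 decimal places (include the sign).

ΔT = -0.8 K, ΔS = +0.41 psu (deep − shallow).
Δρ/ρ₀ = −(2.1 × 10⁻⁴)(-0.8) + (7.5 × 10⁻⁴)(+0.41) = 4.755 × 10⁻⁴.
Δρ = 1026 × (4.755 × 10⁻⁴) = +0.49 kg m⁻³.
Positive Δρ: denser below, stable.

+0.49 kg m⁻³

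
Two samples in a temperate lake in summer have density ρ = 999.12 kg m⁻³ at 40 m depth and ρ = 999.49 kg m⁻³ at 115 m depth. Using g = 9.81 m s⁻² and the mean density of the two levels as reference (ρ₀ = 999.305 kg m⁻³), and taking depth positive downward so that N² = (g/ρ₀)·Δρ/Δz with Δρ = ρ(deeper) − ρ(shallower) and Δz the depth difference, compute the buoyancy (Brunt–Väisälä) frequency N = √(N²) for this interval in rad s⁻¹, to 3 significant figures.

6.96 × 10⁻³ rad s⁻¹

Δρ = 999.49 − 999.12 = 0.37 kg m⁻³ over Δz = 115 − 40 = 75 m.
N² = (9.81/999.305) × (0.37/75) = 4.8430 × 10⁻⁵ s⁻².
N = √(4.8430 × 10⁻⁵) = 6.9592 × 10⁻³ rad s⁻¹ ≈ 6.96 × 10⁻³ rad s⁻¹.
A positive N² confirms static stability across the interval.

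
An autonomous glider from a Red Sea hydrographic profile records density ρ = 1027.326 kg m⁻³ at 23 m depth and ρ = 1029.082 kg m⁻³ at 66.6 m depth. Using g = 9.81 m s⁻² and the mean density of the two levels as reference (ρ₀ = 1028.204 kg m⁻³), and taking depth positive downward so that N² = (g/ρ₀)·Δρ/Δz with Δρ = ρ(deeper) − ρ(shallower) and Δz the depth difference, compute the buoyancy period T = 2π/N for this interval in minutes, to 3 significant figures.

5.34 min

Δρ = 1029.082 − 1027.326 = 1.756 kg m⁻³ over Δz = 66.6 − 23 = 43.6 m.
N² = (9.81/1028.204) × (1.756/43.6) = 3.8426 × 10⁻⁴ s⁻².
N = √(3.8426 × 10⁻⁴) = 0.019603 rad s⁻¹, so T = 2π/N = 320.52 s = 5.3420 min ≈ 5.34 min.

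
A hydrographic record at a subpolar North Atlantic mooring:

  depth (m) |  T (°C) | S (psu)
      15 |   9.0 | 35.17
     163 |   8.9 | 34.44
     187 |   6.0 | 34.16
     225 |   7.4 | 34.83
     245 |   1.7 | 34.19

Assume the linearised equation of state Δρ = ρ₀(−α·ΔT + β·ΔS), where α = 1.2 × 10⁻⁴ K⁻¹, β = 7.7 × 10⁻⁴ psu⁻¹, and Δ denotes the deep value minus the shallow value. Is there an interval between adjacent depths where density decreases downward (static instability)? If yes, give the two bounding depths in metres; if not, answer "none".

Evaluate Δρ/ρ₀ = −αΔT + βΔS across each adjacent pair:
  15–163 m: −αΔT+βΔS = −(1.2 × 10⁻⁴)(-0.1)+(7.7 × 10⁻⁴)(-0.73) = -5.5 × 10⁻⁴ → UNSTABLE
  163–187 m: −αΔT+βΔS = −(1.2 × 10⁻⁴)(-2.9)+(7.7 × 10⁻⁴)(-0.28) = 1.3 × 10⁻⁴ → stable
  187–225 m: −αΔT+βΔS = −(1.2 × 10⁻⁴)(+1.4)+(7.7 × 10⁻⁴)(+0.67) = 3.5 × 10⁻⁴ → stable
  225–245 m: −αΔT+βΔS = −(1.2 × 10⁻⁴)(-5.7)+(7.7 × 10⁻⁴)(-0.64) = 1.9 × 10⁻⁴ → stable
The 15–163 m interval has Δρ < 0: lighter water underlies denser water.

15–163 m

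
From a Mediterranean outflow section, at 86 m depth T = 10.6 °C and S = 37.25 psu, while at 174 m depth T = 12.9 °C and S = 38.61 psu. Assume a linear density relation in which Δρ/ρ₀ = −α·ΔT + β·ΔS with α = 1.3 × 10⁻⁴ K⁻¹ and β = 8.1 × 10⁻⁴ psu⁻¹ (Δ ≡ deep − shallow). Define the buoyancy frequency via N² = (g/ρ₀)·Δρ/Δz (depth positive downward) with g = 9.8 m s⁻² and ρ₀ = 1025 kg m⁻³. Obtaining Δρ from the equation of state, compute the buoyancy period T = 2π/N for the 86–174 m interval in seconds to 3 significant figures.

665 s

ΔT = +2.3 K, ΔS = +1.36 psu (deep − shallow).
Δρ/ρ₀ = −αΔT + βΔS = -2.99 × 10⁻⁴ + 1.1016 × 10⁻³ = 8.026 × 10⁻⁴, so Δρ ≈ 0.8227 kg m⁻³.
N² = (g/ρ₀)·Δρ/Δz = g·(Δρ/ρ₀)/Δz = 9.8 × 8.026 × 10⁻⁴ / 88 = 8.9380 × 10⁻⁵ s⁻².
N = √(8.9380 × 10⁻⁵) = 9.4541 × 10⁻³ rad s⁻¹ → T = 2π/N = 664.60 s ≈ 665 s.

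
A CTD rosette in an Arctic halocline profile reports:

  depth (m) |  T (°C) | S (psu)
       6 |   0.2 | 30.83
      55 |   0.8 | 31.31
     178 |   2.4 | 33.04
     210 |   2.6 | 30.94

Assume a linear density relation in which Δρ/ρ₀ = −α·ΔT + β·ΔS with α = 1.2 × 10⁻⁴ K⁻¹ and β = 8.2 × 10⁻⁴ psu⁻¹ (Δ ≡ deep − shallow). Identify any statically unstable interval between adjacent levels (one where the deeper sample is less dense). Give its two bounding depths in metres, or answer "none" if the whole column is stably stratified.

Evaluate Δρ/ρ₀ = −αΔT + βΔS across each adjacent pair:
  6–55 m: −αΔT+βΔS = −(1.2 × 10⁻⁴)(+0.6)+(8.2 × 10⁻⁴)(+0.48) = 3.2 × 10⁻⁴ → stable
  55–178 m: −αΔT+βΔS = −(1.2 × 10⁻⁴)(+1.6)+(8.2 × 10⁻⁴)(+1.73) = 1.2 × 10⁻³ → stable
  178–210 m: −αΔT+βΔS = −(1.2 × 10⁻⁴)(+0.2)+(8.2 × 10⁻⁴)(-2.10) = -1.7 × 10⁻³ → UNSTABLE
The 178–210 m interval has Δρ < 0: lighter water underlies denser water.

178–210 m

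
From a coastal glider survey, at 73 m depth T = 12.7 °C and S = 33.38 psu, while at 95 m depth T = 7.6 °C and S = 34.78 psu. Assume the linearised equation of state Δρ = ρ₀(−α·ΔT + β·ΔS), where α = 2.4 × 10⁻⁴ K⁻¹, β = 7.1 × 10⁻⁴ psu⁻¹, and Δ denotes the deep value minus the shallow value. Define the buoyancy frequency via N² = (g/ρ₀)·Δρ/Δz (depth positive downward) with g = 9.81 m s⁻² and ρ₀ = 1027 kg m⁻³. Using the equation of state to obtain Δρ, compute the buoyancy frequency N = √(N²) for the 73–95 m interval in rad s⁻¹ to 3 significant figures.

ΔT = -5.1 K, ΔS = +1.40 psu (deep − shallow).
Δρ/ρ₀ = −αΔT + βΔS = 1.224 × 10⁻³ + 9.94 × 10⁻⁴ = 2.218 × 10⁻³, so Δρ ≈ 2.278 kg m⁻³.
N² = (g/ρ₀)·Δρ/Δz = g·(Δρ/ρ₀)/Δz = 9.81 × 2.218 × 10⁻³ / 22 = 9.8903 × 10⁻⁴ s⁻².
N = √(9.8903 × 10⁻⁴) = 0.031449 rad s⁻¹ ≈ 0.0314 rad s⁻¹.

0.0314 rad s⁻¹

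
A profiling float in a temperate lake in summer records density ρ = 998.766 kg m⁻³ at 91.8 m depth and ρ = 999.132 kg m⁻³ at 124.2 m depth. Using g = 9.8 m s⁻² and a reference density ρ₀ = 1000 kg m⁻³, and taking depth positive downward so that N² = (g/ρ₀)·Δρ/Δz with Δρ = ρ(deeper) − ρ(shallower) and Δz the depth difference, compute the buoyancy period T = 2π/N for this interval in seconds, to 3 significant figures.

597 s

Δρ = 999.132 − 998.766 = 0.366 kg m⁻³ over Δz = 124.2 − 91.8 = 32.4 m.
N² = (9.8/1000) × (0.366/32.4) = 1.1070 × 10⁻⁴ s⁻².
N = √(1.1070 × 10⁻⁴) = 0.010521 rad s⁻¹, so T = 2π/N = 597.20 s ≈ 597 s.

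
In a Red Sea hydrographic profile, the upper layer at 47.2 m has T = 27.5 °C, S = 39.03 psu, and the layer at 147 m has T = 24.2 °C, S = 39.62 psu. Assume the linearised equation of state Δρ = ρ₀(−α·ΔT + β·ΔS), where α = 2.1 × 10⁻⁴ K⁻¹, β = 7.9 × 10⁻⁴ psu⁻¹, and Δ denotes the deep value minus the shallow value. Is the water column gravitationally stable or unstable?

ΔT = 24.2 − 27.5 = -3.3 K and ΔS = 39.62 − 39.03 = +0.59 psu (deep − shallow).
−αΔT = 6.93 × 10⁻⁴; βΔS = 4.661 × 10⁻⁴; sum Δρ/ρ₀ = 1.1591 × 10⁻³.
Δρ/ρ₀ > 0, so Δρ > 0: deeper water is denser → statically stable.

stable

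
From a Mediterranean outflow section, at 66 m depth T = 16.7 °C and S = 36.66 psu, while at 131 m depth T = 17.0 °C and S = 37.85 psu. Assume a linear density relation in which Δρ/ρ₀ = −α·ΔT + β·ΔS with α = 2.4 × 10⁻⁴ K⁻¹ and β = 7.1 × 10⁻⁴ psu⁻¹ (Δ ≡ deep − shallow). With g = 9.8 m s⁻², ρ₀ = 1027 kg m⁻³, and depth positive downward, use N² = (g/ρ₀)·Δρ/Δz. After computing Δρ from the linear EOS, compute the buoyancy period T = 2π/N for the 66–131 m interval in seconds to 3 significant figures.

ΔT = +0.3 K, ΔS = +1.19 psu (deep − shallow).
Δρ/ρ₀ = −αΔT + βΔS = -7.20 × 10⁻⁵ + 8.449 × 10⁻⁴ = 7.729 × 10⁻⁴, so Δρ ≈ 0.7938 kg m⁻³.
N² = (g/ρ₀)·Δρ/Δz = g·(Δρ/ρ₀)/Δz = 9.8 × 7.729 × 10⁻⁴ / 65 = 1.1653 × 10⁻⁴ s⁻².
N = √(1.1653 × 10⁻⁴) = 0.010795 rad s⁻¹ → T = 2π/N = 582.05 s ≈ 582 s.

582 s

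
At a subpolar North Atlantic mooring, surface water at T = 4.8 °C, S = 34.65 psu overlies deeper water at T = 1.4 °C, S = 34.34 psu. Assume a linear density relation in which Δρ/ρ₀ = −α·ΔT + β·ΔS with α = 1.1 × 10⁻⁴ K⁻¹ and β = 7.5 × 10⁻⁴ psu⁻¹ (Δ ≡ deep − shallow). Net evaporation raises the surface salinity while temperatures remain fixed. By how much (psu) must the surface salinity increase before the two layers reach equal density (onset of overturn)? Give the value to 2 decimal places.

Neutral buoyancy requires −α(T_deep − T_surf) + β(S_deep − S_surf′) = 0.
S_surf′ = S_deep − (α/β)·ΔT = 34.34 − (1.1 × 10⁻⁴/7.5 × 10⁻⁴)·(-3.4) = 34.8387 psu.
Increase required: 34.8387 − 34.65 = 0.1887 psu.

0.19 psu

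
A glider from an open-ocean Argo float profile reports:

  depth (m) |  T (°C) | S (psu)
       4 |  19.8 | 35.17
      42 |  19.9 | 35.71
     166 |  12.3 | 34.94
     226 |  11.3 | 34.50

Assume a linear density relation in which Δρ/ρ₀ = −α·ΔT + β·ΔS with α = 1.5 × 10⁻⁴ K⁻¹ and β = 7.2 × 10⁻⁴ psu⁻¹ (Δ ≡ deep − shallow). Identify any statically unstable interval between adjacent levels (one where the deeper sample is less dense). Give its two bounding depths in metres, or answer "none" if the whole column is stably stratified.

Evaluate Δρ/ρ₀ = −αΔT + βΔS across each adjacent pair:
  4–42 m: −αΔT+βΔS = −(1.5 × 10⁻⁴)(+0.1)+(7.2 × 10⁻⁴)(+0.54) = 3.7 × 10⁻⁴ → stable
  42–166 m: −αΔT+βΔS = −(1.5 × 10⁻⁴)(-7.6)+(7.2 × 10⁻⁴)(-0.77) = 5.9 × 10⁻⁴ → stable
  166–226 m: −αΔT+βΔS = −(1.5 × 10⁻⁴)(-1.0)+(7.2 × 10⁻⁴)(-0.44) = -1.7 × 10⁻⁴ → UNSTABLE
The 166–226 m interval has Δρ < 0: lighter water underlies denser water.

166–226 m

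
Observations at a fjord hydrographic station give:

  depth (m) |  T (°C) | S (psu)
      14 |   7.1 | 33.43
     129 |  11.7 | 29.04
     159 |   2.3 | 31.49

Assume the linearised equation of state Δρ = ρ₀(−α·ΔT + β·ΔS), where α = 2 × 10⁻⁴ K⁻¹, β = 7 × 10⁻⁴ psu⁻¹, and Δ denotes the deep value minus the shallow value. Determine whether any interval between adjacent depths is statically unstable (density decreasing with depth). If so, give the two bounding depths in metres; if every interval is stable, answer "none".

Evaluate Δρ/ρ₀ = −αΔT + βΔS across each adjacent pair:
  14–129 m: −αΔT+βΔS = −(2 × 10⁻⁴)(+4.6)+(7 × 10⁻⁴)(-4.39) = -4.0 × 10⁻³ → UNSTABLE
  129–159 m: −αΔT+βΔS = −(2 × 10⁻⁴)(-9.4)+(7 × 10⁻⁴)(+2.45) = 3.6 × 10⁻³ → stable
The 14–129 m interval has Δρ < 0: lighter water underlies denser water.

14–129 m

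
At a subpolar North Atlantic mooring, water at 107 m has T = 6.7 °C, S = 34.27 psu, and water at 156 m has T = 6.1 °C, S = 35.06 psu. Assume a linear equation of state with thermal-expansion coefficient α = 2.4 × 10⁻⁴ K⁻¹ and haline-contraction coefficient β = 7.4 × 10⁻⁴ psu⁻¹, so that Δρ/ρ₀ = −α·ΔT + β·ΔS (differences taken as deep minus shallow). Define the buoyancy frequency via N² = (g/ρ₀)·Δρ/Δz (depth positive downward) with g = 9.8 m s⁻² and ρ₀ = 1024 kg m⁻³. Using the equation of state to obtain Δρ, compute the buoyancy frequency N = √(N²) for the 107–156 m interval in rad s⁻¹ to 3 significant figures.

0.0121 rad s⁻¹

ΔT = -0.6 K, ΔS = +0.79 psu (deep − shallow).
Δρ/ρ₀ = −αΔT + βΔS = 1.44 × 10⁻⁴ + 5.846 × 10⁻⁴ = 7.286 × 10⁻⁴, so Δρ ≈ 0.7461 kg m⁻³.
N² = (g/ρ₀)·Δρ/Δz = g·(Δρ/ρ₀)/Δz = 9.8 × 7.286 × 10⁻⁴ / 49 = 1.4572 × 10⁻⁴ s⁻².
N = √(1.4572 × 10⁻⁴) = 0.012071 rad s⁻¹ ≈ 0.0121 rad s⁻¹.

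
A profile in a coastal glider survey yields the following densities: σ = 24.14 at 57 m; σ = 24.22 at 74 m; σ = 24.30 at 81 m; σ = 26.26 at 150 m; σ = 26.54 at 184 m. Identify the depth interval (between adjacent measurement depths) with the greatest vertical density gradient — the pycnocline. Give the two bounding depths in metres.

81–150 m

Compute the density gradient over each adjacent pair:
  57–74 m: Δρ/Δz = 0.08/17 = 4.7 × 10⁻³ kg m⁻⁴
  74–81 m: Δρ/Δz = 0.08/7 = 0.011 kg m⁻⁴
  81–150 m: Δρ/Δz = 1.96/69 = 0.028 kg m⁻⁴
  150–184 m: Δρ/Δz = 0.28/34 = 8.2 × 10⁻³ kg m⁻⁴
The largest gradient is in the 81–150 m interval — the pycnocline.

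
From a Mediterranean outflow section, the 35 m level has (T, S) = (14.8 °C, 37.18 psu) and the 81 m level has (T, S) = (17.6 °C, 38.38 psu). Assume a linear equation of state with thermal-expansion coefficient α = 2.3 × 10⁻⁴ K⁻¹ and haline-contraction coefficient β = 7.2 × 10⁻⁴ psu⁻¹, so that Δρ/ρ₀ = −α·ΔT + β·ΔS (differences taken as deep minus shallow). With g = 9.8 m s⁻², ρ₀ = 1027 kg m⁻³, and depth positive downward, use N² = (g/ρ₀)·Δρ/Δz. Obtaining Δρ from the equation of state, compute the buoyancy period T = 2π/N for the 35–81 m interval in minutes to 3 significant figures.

ΔT = +2.8 K, ΔS = +1.20 psu (deep − shallow).
Δρ/ρ₀ = −αΔT + βΔS = -6.44 × 10⁻⁴ + 8.64 × 10⁻⁴ = 2.20 × 10⁻⁴, so Δρ ≈ 0.2259 kg m⁻³.
N² = (g/ρ₀)·Δρ/Δz = g·(Δρ/ρ₀)/Δz = 9.8 × 2.20 × 10⁻⁴ / 46 = 4.6870 × 10⁻⁵ s⁻².
N = √(4.6870 × 10⁻⁵) = 6.8462 × 10⁻³ rad s⁻¹ → T = 2π/N = 917.76 s = 15.296 min ≈ 15.3 min.

15.3 min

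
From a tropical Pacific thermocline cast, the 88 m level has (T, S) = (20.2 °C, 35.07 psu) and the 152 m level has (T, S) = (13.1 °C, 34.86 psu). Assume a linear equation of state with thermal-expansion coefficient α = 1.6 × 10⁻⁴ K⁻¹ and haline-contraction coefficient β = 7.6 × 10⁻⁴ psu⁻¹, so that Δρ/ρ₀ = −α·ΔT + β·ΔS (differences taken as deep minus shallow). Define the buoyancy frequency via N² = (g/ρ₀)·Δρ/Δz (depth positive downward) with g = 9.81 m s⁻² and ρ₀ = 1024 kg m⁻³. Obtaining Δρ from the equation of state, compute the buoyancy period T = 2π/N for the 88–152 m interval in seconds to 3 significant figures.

ΔT = -7.1 K, ΔS = -0.21 psu (deep − shallow).
Δρ/ρ₀ = −αΔT + βΔS = 1.136 × 10⁻³ − 1.596 × 10⁻⁴ = 9.764 × 10⁻⁴, so Δρ ≈ 0.9998 kg m⁻³.
N² = (g/ρ₀)·Δρ/Δz = g·(Δρ/ρ₀)/Δz = 9.81 × 9.764 × 10⁻⁴ / 64 = 1.4966 × 10⁻⁴ s⁻².
N = √(1.4966 × 10⁻⁴) = 0.012234 rad s⁻¹ → T = 2π/N = 513.58 s ≈ 514 s.

514 s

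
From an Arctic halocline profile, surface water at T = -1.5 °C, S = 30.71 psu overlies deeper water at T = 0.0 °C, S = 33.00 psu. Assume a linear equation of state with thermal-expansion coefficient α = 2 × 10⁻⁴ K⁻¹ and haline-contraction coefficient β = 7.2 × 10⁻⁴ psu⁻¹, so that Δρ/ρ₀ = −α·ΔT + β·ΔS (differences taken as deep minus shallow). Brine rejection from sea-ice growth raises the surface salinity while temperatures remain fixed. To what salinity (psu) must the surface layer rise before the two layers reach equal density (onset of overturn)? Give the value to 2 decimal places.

32.58 psu

Neutral buoyancy requires −α(T_deep − T_surf) + β(S_deep − S_surf′) = 0.
S_surf′ = S_deep − (α/β)·ΔT = 33.00 − (2 × 10⁻⁴/7.2 × 10⁻⁴)·(+1.5) = 32.5833 psu.
Increase required: 32.5833 − 30.71 = 1.8733 psu.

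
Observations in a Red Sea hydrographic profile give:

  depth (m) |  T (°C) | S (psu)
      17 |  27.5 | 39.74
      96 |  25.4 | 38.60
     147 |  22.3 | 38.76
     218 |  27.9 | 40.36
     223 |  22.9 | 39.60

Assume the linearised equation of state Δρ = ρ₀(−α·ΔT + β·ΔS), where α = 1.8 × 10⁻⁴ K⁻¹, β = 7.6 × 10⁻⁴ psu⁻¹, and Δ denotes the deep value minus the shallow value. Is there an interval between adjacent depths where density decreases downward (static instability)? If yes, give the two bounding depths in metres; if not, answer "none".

Evaluate Δρ/ρ₀ = −αΔT + βΔS across each adjacent pair:
  17–96 m: −αΔT+βΔS = −(1.8 × 10⁻⁴)(-2.1)+(7.6 × 10⁻⁴)(-1.14) = -4.9 × 10⁻⁴ → UNSTABLE
  96–147 m: −αΔT+βΔS = −(1.8 × 10⁻⁴)(-3.1)+(7.6 × 10⁻⁴)(+0.16) = 6.8 × 10⁻⁴ → stable
  147–218 m: −αΔT+βΔS = −(1.8 × 10⁻⁴)(+5.6)+(7.6 × 10⁻⁴)(+1.60) = 2.1 × 10⁻⁴ → stable
  218–223 m: −αΔT+βΔS = −(1.8 × 10⁻⁴)(-5.0)+(7.6 × 10⁻⁴)(-0.76) = 3.2 × 10⁻⁴ → stable
The 17–96 m interval has Δρ < 0: lighter water underlies denser water.

17–96 m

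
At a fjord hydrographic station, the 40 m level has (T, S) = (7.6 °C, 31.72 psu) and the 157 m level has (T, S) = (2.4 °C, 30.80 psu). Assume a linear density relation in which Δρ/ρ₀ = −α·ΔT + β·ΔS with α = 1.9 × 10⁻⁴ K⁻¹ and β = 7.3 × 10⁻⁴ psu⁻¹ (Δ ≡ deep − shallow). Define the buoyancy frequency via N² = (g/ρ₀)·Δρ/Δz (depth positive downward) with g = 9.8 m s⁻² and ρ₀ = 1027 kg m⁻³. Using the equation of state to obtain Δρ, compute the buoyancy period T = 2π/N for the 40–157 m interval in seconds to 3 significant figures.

ΔT = -5.2 K, ΔS = -0.92 psu (deep − shallow).
Δρ/ρ₀ = −αΔT + βΔS = 9.88 × 10⁻⁴ − 6.716 × 10⁻⁴ = 3.164 × 10⁻⁴, so Δρ ≈ 0.3249 kg m⁻³.
N² = (g/ρ₀)·Δρ/Δz = g·(Δρ/ρ₀)/Δz = 9.8 × 3.164 × 10⁻⁴ / 117 = 2.6502 × 10⁻⁵ s⁻².
N = √(2.6502 × 10⁻⁵) = 5.1480 × 10⁻³ rad s⁻¹ → T = 2π/N = 1.2205 × 10³ s ≈ 1.22 × 10³ s.

1.22 × 10³ s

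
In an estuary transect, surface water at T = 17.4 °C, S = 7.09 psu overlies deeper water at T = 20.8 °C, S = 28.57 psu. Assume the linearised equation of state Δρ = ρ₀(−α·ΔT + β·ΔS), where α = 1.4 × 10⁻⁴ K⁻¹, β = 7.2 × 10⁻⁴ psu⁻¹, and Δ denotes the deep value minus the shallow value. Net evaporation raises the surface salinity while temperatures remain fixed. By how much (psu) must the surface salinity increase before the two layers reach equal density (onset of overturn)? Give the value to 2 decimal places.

20.82 psu

Neutral buoyancy requires −α(T_deep − T_surf) + β(S_deep − S_surf′) = 0.
S_surf′ = S_deep − (α/β)·ΔT = 28.57 − (1.4 × 10⁻⁴/7.2 × 10⁻⁴)·(+3.4) = 27.9089 psu.
Increase required: 27.9089 − 7.09 = 20.8189 psu.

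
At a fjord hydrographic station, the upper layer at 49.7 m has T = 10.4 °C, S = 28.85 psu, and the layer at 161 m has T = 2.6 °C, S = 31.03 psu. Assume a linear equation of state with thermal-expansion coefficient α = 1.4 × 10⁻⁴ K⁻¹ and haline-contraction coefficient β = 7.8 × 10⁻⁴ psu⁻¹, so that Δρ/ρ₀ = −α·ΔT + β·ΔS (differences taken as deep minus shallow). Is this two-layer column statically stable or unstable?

stable

ΔT = 2.6 − 10.4 = -7.8 K and ΔS = 31.03 − 28.85 = +2.18 psu (deep − shallow).
−αΔT = 1.092 × 10⁻³; βΔS = 1.7004 × 10⁻³; sum Δρ/ρ₀ = 2.7924 × 10⁻³.
Δρ/ρ₀ > 0, so Δρ > 0: deeper water is denser → statically stable.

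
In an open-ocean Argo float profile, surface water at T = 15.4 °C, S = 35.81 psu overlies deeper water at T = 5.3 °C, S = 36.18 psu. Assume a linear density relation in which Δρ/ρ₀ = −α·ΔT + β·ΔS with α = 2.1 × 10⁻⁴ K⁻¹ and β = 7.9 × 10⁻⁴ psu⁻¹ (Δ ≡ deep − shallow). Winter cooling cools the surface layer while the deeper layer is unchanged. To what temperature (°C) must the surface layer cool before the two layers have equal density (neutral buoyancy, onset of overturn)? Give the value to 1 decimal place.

Neutral buoyancy requires Δρ = 0, i.e. −α(T_deep − T_surf′) + β(S_deep − S_surf) = 0.
T_surf′ = T_deep − (β/α)·ΔS = 5.3 − (7.9 × 10⁻⁴/2.1 × 10⁻⁴)·(+0.37) = 3.908 °C.
Cooling required: 15.4 − (3.908) = 11.492 °C.

3.9 °C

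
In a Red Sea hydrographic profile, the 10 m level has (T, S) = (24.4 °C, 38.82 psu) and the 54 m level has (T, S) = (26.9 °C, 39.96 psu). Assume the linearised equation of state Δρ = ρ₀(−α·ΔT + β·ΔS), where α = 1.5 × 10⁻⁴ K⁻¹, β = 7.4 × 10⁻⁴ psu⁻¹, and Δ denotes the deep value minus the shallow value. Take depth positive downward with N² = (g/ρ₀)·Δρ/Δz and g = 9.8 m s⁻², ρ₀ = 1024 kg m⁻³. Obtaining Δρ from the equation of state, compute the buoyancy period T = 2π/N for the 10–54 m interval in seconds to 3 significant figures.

615 s

ΔT = +2.5 K, ΔS = +1.14 psu (deep − shallow).
Δρ/ρ₀ = −αΔT + βΔS = -3.75 × 10⁻⁴ + 8.436 × 10⁻⁴ = 4.686 × 10⁻⁴, so Δρ ≈ 0.4798 kg m⁻³.
N² = (g/ρ₀)·Δρ/Δz = g·(Δρ/ρ₀)/Δz = 9.8 × 4.686 × 10⁻⁴ / 44 = 1.0437 × 10⁻⁴ s⁻².
N = √(1.0437 × 10⁻⁴) = 0.010216 rad s⁻¹ → T = 2π/N = 615.03 s ≈ 615 s.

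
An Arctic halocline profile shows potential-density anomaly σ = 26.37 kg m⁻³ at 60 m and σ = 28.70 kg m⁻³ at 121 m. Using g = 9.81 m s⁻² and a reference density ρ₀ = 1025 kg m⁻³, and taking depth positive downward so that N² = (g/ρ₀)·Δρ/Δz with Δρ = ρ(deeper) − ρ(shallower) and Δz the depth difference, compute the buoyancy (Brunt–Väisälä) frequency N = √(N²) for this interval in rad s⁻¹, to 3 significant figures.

0.0191 rad s⁻¹

Δρ = 1028.70 − 1026.37 = 2.33 kg m⁻³ over Δz = 121 − 60 = 61 m.
N² = (9.81/1025) × (2.33/61) = 3.6557 × 10⁻⁴ s⁻².
N = √(3.6557 × 10⁻⁴) = 0.019120 rad s⁻¹ ≈ 0.0191 rad s⁻¹.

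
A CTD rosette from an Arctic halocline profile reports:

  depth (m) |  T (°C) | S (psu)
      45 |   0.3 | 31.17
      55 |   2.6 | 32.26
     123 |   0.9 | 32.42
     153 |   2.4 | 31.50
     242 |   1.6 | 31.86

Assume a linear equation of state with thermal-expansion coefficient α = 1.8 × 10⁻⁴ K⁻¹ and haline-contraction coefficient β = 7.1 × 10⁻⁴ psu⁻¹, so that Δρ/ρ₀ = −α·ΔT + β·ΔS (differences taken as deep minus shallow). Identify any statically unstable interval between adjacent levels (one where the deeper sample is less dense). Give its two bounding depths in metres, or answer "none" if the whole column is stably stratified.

Evaluate Δρ/ρ₀ = −αΔT + βΔS across each adjacent pair:
  45–55 m: −αΔT+βΔS = −(1.8 × 10⁻⁴)(+2.3)+(7.1 × 10⁻⁴)(+1.09) = 3.6 × 10⁻⁴ → stable
  55–123 m: −αΔT+βΔS = −(1.8 × 10⁻⁴)(-1.7)+(7.1 × 10⁻⁴)(+0.16) = 4.2 × 10⁻⁴ → stable
  123–153 m: −αΔT+βΔS = −(1.8 × 10⁻⁴)(+1.5)+(7.1 × 10⁻⁴)(-0.92) = -9.2 × 10⁻⁴ → UNSTABLE
  153–242 m: −αΔT+βΔS = −(1.8 × 10⁻⁴)(-0.8)+(7.1 × 10⁻⁴)(+0.36) = 4.0 × 10⁻⁴ → stable
The 123–153 m interval has Δρ < 0: lighter water underlies denser water.

123–153 m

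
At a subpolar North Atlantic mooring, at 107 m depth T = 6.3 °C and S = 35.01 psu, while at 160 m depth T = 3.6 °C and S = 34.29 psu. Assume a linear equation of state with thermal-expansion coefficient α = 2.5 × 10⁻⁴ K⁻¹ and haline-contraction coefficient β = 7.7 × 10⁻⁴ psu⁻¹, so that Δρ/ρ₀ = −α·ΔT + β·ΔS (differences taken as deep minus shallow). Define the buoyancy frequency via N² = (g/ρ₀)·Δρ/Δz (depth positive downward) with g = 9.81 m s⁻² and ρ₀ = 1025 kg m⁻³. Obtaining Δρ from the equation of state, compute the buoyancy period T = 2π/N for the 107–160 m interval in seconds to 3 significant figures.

1.33 × 10³ s

ΔT = -2.7 K, ΔS = -0.72 psu (deep − shallow).
Δρ/ρ₀ = −αΔT + βΔS = 6.75 × 10⁻⁴ − 5.544 × 10⁻⁴ = 1.206 × 10⁻⁴, so Δρ ≈ 0.1236 kg m⁻³.
N² = (g/ρ₀)·Δρ/Δz = g·(Δρ/ρ₀)/Δz = 9.81 × 1.206 × 10⁻⁴ / 53 = 2.2322 × 10⁻⁵ s⁻².
N = √(2.2322 × 10⁻⁵) = 4.7246 × 10⁻³ rad s⁻¹ → T = 2π/N = 1.3299 × 10³ s ≈ 1.33 × 10³ s.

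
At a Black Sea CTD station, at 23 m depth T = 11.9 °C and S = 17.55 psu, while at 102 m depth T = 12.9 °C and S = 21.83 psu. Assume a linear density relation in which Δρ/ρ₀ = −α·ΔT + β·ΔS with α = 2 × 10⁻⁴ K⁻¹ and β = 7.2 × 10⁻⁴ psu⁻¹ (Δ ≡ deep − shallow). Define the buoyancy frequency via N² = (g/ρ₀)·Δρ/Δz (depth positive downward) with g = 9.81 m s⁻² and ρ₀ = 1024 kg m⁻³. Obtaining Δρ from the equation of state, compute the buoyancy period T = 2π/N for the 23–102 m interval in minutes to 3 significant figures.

ΔT = +1.0 K, ΔS = +4.28 psu (deep − shallow).
Δρ/ρ₀ = −αΔT + βΔS = -2.00 × 10⁻⁴ + 3.0816 × 10⁻³ = 2.8816 × 10⁻³, so Δρ ≈ 2.951 kg m⁻³.
N² = (g/ρ₀)·Δρ/Δz = g·(Δρ/ρ₀)/Δz = 9.81 × 2.8816 × 10⁻³ / 79 = 3.5783 × 10⁻⁴ s⁻².
N = √(3.5783 × 10⁻⁴) = 0.018916 rad s⁻¹ → T = 2π/N = 332.16 s = 5.5360 min ≈ 5.54 min.

5.54 min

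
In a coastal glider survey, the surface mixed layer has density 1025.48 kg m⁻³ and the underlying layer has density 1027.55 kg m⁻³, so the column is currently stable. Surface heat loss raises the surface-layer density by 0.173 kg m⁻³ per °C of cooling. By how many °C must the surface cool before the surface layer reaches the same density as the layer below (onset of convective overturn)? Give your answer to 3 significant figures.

12.0 °C

Density deficit of the surface layer: 1027.55 − 1025.48 = 2.07 kg m⁻³.
Required change = 2.07 / 0.173 = 12.0 °C.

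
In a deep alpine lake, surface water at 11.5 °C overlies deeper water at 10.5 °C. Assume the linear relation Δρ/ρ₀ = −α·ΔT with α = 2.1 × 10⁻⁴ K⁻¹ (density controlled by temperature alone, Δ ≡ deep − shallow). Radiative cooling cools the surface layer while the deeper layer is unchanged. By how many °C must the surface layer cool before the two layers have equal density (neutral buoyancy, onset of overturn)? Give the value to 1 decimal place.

With temperature the only control, equal density requires T_surf′ = T_deep.
T_surf′ = 10.5 °C.
Cooling required: 11.5 − 10.5 = 1.0 °C.

1.0 °C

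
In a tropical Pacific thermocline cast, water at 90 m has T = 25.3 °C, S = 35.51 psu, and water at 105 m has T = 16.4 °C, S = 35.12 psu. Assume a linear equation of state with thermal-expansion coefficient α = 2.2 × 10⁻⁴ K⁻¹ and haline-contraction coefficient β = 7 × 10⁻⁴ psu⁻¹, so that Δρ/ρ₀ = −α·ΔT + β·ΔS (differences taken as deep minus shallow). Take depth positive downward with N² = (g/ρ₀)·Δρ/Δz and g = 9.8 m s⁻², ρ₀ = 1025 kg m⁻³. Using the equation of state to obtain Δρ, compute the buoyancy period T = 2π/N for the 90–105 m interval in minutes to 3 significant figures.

ΔT = -8.9 K, ΔS = -0.39 psu (deep − shallow).
Δρ/ρ₀ = −αΔT + βΔS = 1.958 × 10⁻³ − 2.73 × 10⁻⁴ = 1.685 × 10⁻³, so Δρ ≈ 1.727 kg m⁻³.
N² = (g/ρ₀)·Δρ/Δz = g·(Δρ/ρ₀)/Δz = 9.8 × 1.685 × 10⁻³ / 15 = 1.1009 × 10⁻³ s⁻².
N = √(1.1009 × 10⁻³) = 0.033180 rad s⁻¹ → T = 2π/N = 189.37 s = 3.1562 min ≈ 3.16 min.

3.16 min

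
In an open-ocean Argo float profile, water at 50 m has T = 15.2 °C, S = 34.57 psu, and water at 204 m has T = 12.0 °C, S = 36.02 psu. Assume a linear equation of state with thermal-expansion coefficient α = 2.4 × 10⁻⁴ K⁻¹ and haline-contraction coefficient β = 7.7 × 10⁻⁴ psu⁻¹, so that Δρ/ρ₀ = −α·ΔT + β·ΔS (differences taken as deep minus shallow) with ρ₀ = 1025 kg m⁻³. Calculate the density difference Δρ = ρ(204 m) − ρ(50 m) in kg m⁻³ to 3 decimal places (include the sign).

ΔT = -3.2 K, ΔS = +1.45 psu (deep − shallow).
Δρ/ρ₀ = −(2.4 × 10⁻⁴)(-3.2) + (7.7 × 10⁻⁴)(+1.45) = 1.8845 × 10⁻³.
Δρ = 1025 × (1.8845 × 10⁻³) = +1.932 kg m⁻³.
Positive Δρ: denser below, stable.

+1.932 kg m⁻³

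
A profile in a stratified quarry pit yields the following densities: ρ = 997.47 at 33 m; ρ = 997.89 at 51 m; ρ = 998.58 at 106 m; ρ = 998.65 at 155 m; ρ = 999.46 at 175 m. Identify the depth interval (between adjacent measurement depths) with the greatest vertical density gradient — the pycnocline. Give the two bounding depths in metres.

Compute the density gradient over each adjacent pair:
  33–51 m: Δρ/Δz = 0.42/18 = 0.023 kg m⁻⁴
  51–106 m: Δρ/Δz = 0.69/55 = 0.013 kg m⁻⁴
  106–155 m: Δρ/Δz = 0.07/49 = 1.4 × 10⁻³ kg m⁻⁴
  155–175 m: Δρ/Δz = 0.81/20 = 0.041 kg m⁻⁴
The largest gradient is in the 155–175 m interval — the pycnocline.

155–175 m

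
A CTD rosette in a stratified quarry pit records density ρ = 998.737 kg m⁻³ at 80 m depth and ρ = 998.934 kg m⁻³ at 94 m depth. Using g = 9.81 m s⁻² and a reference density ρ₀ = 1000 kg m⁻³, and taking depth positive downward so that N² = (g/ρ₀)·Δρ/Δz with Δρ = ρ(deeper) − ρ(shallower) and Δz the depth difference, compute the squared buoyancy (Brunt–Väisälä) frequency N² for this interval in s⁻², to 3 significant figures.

1.38 × 10⁻⁴ s⁻²

Δρ = 998.934 − 998.737 = 0.197 kg m⁻³ over Δz = 94 − 80 = 14 m.
N² = (9.81/1000) × (0.197/14) = 1.3804 × 10⁻⁴ s⁻² ≈ 1.38 × 10⁻⁴ s⁻².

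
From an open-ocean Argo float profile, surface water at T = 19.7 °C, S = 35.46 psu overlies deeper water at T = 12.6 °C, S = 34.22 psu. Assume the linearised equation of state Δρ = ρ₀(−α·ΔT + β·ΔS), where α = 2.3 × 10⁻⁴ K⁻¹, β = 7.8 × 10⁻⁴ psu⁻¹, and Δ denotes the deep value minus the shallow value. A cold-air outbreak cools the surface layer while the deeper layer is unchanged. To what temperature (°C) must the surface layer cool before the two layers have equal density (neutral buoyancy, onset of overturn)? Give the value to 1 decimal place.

Neutral buoyancy requires Δρ = 0, i.e. −α(T_deep − T_surf′) + β(S_deep − S_surf) = 0.
T_surf′ = T_deep − (β/α)·ΔS = 12.6 − (7.8 × 10⁻⁴/2.3 × 10⁻⁴)·(-1.24) = 16.805 °C.
Cooling required: 19.7 − (16.805) = 2.895 °C.

16.8 °C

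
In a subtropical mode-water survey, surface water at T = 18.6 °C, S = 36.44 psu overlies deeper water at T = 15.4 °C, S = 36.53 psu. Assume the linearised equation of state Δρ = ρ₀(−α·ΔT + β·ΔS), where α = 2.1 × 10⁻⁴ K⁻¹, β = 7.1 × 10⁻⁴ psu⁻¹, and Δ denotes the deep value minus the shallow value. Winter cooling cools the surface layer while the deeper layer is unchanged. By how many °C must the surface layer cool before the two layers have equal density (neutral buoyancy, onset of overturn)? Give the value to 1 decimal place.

3.5 °C

Neutral buoyancy requires Δρ = 0, i.e. −α(T_deep − T_surf′) + β(S_deep − S_surf) = 0.
T_surf′ = T_deep − (β/α)·ΔS = 15.4 − (7.1 × 10⁻⁴/2.1 × 10⁻⁴)·(+0.09) = 15.096 °C.
Cooling required: 18.6 − (15.096) = 3.504 °C.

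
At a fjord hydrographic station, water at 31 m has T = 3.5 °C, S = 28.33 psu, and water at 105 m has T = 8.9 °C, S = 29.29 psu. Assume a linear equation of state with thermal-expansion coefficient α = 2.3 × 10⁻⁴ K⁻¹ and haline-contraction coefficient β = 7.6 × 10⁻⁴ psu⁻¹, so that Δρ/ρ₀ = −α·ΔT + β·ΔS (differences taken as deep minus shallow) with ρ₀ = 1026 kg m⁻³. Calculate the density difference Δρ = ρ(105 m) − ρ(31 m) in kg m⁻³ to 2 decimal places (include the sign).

-0.53 kg m⁻³

ΔT = +5.4 K, ΔS = +0.96 psu (deep − shallow).
Δρ/ρ₀ = −(2.3 × 10⁻⁴)(+5.4) + (7.6 × 10⁻⁴)(+0.96) = -5.124 × 10⁻⁴.
Δρ = 1026 × (-5.124 × 10⁻⁴) = -0.53 kg m⁻³.
Negative Δρ: lighter below, statically unstable.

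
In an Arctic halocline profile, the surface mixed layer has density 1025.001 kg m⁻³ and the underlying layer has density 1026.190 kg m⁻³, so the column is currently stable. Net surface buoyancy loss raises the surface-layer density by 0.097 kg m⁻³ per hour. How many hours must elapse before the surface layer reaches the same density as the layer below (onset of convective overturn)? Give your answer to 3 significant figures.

12.3 hours

Density deficit of the surface layer: 1026.190 − 1025.001 = 1.189 kg m⁻³.
Required change = 1.189 / 0.097 = 12.3 hours.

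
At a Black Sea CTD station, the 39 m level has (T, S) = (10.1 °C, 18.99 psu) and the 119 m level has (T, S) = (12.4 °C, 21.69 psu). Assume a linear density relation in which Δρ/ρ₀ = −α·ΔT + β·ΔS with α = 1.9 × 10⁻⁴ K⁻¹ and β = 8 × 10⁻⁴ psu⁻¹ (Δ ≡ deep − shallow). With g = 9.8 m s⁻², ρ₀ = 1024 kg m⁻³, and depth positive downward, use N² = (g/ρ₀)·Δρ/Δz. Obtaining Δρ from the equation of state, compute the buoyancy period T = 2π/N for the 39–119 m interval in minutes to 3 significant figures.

ΔT = +2.3 K, ΔS = +2.70 psu (deep − shallow).
Δρ/ρ₀ = −αΔT + βΔS = -4.37 × 10⁻⁴ + 2.16 × 10⁻³ = 1.723 × 10⁻³, so Δρ ≈ 1.764 kg m⁻³.
N² = (g/ρ₀)·Δρ/Δz = g·(Δρ/ρ₀)/Δz = 9.8 × 1.723 × 10⁻³ / 80 = 2.1107 × 10⁻⁴ s⁻².
N = √(2.1107 × 10⁻⁴) = 0.014528 rad s⁻¹ → T = 2π/N = 432.49 s = 7.2082 min ≈ 7.21 min.

7.21 min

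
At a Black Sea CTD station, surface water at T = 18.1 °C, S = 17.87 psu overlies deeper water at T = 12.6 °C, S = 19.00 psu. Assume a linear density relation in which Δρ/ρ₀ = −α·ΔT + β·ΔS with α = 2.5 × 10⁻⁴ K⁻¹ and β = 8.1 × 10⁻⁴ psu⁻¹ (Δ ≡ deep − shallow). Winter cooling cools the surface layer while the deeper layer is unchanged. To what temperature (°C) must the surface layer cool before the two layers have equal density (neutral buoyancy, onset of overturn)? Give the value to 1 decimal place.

8.9 °C

Neutral buoyancy requires Δρ = 0, i.e. −α(T_deep − T_surf′) + β(S_deep − S_surf) = 0.
T_surf′ = T_deep − (β/α)·ΔS = 12.6 − (8.1 × 10⁻⁴/2.5 × 10⁻⁴)·(+1.13) = 8.939 °C.
Cooling required: 18.1 − (8.939) = 9.161 °C.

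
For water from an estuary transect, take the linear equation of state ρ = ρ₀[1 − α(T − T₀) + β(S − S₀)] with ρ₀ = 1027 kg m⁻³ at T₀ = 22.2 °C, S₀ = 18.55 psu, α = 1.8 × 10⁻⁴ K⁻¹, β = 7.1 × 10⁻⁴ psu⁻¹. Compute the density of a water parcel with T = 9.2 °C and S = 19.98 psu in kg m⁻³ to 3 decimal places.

1030.446 kg m⁻³

T − T₀ = -13.0 K, S − S₀ = +1.43 psu.
Bracket = 1 − α·(-13.0) + β·(+1.43) = 1 + (3.3553 × 10⁻³) = 1.0033553.
ρ = 1027 × 1.0033553 = 1030.446 kg m⁻³.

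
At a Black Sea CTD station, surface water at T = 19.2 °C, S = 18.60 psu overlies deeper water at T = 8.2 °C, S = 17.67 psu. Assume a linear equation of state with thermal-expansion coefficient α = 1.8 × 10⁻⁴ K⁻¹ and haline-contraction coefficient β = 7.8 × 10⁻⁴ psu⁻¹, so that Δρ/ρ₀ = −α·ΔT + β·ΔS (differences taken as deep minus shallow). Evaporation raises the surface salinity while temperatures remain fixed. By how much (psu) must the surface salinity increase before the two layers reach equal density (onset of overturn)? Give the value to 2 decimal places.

1.61 psu

Neutral buoyancy requires −α(T_deep − T_surf) + β(S_deep − S_surf′) = 0.
S_surf′ = S_deep − (α/β)·ΔT = 17.67 − (1.8 × 10⁻⁴/7.8 × 10⁻⁴)·(-11.0) = 20.2085 psu.
Increase required: 20.2085 − 18.60 = 1.6085 psu.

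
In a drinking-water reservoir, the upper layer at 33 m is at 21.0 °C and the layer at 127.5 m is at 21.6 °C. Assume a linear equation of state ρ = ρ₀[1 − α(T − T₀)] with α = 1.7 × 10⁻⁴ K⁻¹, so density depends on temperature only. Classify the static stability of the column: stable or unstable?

ΔT = 21.6 − 21.0 = +0.6 K, so Δρ/ρ₀ = −αΔT = -1.02 × 10⁻⁴.
Δρ/ρ₀ < 0, so Δρ < 0: deeper water is lighter → statically unstable; the column would overturn.

unstable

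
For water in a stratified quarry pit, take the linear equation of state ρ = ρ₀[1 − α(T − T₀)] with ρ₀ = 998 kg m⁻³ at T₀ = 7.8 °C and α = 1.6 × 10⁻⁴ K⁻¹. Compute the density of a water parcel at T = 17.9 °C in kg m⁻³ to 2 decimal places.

T − T₀ = +10.1 K.
Bracket = 1 − α·(+10.1) = 1 + (-1.616 × 10⁻³) = 0.9983840.
ρ = 998 × 0.9983840 = 996.39 kg m⁻³.

996.39 kg m⁻³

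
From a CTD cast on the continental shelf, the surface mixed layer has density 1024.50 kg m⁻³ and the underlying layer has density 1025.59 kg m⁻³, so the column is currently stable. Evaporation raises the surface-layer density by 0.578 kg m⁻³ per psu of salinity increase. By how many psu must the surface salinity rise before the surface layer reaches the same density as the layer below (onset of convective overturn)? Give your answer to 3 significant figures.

Density deficit of the surface layer: 1025.59 − 1024.50 = 1.09 kg m⁻³.
Required change = 1.09 / 0.578 = 1.89 psu.

1.89 psu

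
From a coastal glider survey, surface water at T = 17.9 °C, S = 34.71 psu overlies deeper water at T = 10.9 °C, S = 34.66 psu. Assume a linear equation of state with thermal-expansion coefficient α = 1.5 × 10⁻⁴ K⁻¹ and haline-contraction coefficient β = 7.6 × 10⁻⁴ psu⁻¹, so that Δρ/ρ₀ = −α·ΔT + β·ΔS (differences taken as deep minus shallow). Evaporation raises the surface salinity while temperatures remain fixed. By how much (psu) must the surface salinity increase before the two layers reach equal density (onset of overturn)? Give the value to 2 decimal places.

1.33 psu

Neutral buoyancy requires −α(T_deep − T_surf) + β(S_deep − S_surf′) = 0.
S_surf′ = S_deep − (α/β)·ΔT = 34.66 − (1.5 × 10⁻⁴/7.6 × 10⁻⁴)·(-7.0) = 36.0416 psu.
Increase required: 36.0416 − 34.71 = 1.3316 psu.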